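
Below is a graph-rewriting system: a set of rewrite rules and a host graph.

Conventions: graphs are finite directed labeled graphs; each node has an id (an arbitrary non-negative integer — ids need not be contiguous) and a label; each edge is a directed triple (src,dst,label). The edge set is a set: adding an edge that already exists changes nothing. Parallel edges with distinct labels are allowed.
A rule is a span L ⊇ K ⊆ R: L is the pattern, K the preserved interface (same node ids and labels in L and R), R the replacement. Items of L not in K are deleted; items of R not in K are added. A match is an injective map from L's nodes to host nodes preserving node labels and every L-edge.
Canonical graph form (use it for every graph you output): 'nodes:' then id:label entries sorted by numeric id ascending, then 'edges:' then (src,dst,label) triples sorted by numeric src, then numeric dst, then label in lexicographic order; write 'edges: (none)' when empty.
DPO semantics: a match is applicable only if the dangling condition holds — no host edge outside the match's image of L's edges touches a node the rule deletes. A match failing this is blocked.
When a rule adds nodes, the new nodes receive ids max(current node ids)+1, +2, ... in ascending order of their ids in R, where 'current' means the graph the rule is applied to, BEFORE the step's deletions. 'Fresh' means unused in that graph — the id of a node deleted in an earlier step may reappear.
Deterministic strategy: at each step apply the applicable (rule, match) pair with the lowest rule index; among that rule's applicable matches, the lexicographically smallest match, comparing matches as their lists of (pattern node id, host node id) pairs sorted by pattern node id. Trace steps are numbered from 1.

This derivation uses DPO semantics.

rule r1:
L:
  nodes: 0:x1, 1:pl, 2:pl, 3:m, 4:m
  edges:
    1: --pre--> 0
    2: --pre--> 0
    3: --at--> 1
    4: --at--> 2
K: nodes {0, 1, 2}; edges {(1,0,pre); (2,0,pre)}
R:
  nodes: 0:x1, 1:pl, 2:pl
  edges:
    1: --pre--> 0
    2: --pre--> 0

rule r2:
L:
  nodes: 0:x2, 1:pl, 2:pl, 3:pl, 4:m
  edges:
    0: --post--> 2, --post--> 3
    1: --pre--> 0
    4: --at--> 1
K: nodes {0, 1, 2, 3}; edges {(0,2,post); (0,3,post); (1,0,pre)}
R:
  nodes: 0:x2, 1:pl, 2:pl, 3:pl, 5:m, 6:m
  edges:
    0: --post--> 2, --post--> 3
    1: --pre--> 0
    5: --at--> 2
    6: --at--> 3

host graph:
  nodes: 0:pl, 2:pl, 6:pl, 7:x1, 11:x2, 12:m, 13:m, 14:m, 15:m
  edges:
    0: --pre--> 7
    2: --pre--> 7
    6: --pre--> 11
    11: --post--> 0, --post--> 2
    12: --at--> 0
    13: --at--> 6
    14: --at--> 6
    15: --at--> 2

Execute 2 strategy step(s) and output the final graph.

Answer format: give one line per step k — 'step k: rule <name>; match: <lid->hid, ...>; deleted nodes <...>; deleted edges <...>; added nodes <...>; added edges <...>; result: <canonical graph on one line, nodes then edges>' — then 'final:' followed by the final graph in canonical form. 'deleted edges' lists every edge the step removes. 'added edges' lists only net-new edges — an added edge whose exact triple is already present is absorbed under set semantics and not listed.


step 1: rule r1; match: 0->7, 1->0, 2->2, 3->12, 4->15; deleted nodes 12, 15; deleted edges (12,0,at); (15,2,at); added nodes (none); added edges (none); result: nodes: 0:pl, 2:pl, 6:pl, 7:x1, 11:x2, 13:m, 14:m edges: (0,7,pre); (2,7,pre); (6,11,pre); (11,0,post); (11,2,post); (13,6,at); (14,6,at)
step 2: rule r2; match: 0->11, 1->6, 2->0, 3->2, 4->13; deleted nodes 13; deleted edges (13,6,at); added nodes 15, 16; added edges (15,0,at); (16,2,at); result: nodes: 0:pl, 2:pl, 6:pl, 7:x1, 11:x2, 14:m, 15:m, 16:m edges: (0,7,pre); (2,7,pre); (6,11,pre); (11,0,post); (11,2,post); (14,6,at); (15,0,at); (16,2,at)
final:
nodes: 0:pl, 2:pl, 6:pl, 7:x1, 11:x2, 14:m, 15:m, 16:m
edges: (0,7,pre); (2,7,pre); (6,11,pre); (11,0,post); (11,2,post); (14,6,at); (15,0,at); (16,2,at)


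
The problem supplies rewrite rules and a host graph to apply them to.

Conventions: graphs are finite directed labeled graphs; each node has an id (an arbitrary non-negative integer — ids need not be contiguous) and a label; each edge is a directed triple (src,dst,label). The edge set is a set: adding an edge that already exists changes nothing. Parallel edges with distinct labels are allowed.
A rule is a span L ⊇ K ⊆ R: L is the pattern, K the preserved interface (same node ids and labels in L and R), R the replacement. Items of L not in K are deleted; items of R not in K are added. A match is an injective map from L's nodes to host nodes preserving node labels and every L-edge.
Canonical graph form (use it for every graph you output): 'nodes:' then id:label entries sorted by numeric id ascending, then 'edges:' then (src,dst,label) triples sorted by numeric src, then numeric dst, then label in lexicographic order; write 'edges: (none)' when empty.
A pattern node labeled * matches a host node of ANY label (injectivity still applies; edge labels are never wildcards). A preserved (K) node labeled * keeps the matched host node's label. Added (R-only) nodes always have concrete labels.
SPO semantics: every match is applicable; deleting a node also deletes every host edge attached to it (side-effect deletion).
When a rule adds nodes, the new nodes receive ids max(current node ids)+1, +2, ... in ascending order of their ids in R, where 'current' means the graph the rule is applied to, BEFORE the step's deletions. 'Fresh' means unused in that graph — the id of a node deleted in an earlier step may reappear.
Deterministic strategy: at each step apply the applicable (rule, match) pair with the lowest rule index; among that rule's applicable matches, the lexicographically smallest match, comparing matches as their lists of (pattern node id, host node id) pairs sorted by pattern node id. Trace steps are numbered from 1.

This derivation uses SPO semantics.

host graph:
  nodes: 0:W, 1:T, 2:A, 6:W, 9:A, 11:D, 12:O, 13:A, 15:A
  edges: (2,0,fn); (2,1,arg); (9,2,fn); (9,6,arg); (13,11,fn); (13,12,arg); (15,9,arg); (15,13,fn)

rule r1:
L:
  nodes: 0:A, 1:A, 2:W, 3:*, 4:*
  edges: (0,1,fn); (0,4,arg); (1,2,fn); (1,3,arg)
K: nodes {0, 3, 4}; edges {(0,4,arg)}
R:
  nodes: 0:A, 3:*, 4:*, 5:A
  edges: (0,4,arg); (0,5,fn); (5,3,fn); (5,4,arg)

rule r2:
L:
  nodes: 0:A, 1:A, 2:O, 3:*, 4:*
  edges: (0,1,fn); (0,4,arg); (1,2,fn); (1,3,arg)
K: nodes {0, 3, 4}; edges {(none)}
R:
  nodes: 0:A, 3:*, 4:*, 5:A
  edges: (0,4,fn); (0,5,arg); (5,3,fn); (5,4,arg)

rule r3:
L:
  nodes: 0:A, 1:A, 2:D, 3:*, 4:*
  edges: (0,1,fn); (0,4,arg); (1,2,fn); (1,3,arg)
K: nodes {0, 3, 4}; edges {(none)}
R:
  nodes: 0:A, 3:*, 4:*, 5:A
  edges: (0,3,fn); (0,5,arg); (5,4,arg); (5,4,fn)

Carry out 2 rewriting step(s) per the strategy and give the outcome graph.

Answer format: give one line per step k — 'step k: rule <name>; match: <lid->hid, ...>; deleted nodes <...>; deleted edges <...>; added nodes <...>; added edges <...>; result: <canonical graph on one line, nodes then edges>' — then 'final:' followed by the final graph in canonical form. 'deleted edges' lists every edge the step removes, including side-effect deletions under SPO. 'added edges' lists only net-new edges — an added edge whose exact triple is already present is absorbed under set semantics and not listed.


step 1: rule r1; match: 0->9, 1->2, 2->0, 3->1, 4->6; deleted nodes 0, 2; deleted edges (2,0,fn); (2,1,arg); (9,2,fn); added nodes 16; added edges (9,16,fn); (16,1,fn); (16,6,arg); result: nodes: 1:T, 6:W, 9:A, 11:D, 12:O, 13:A, 15:A, 16:A edges: (9,6,arg); (9,16,fn); (13,11,fn); (13,12,arg); (15,9,arg); (15,13,fn); (16,1,fn); (16,6,arg)
step 2: rule r3; match: 0->15, 1->13, 2->11, 3->12, 4->9; deleted nodes 11, 13; deleted edges (13,11,fn); (13,12,arg); (15,9,arg); (15,13,fn); added nodes 17; added edges (15,12,fn); (15,17,arg); (17,9,arg); (17,9,fn); result: nodes: 1:T, 6:W, 9:A, 12:O, 15:A, 16:A, 17:A edges: (9,6,arg); (9,16,fn); (15,12,fn); (15,17,arg); (16,1,fn); (16,6,arg); (17,9,arg); (17,9,fn)
final:
nodes: 1:T, 6:W, 9:A, 12:O, 15:A, 16:A, 17:A
edges: (9,6,arg); (9,16,fn); (15,12,fn); (15,17,arg); (16,1,fn); (16,6,arg); (17,9,arg); (17,9,fn)


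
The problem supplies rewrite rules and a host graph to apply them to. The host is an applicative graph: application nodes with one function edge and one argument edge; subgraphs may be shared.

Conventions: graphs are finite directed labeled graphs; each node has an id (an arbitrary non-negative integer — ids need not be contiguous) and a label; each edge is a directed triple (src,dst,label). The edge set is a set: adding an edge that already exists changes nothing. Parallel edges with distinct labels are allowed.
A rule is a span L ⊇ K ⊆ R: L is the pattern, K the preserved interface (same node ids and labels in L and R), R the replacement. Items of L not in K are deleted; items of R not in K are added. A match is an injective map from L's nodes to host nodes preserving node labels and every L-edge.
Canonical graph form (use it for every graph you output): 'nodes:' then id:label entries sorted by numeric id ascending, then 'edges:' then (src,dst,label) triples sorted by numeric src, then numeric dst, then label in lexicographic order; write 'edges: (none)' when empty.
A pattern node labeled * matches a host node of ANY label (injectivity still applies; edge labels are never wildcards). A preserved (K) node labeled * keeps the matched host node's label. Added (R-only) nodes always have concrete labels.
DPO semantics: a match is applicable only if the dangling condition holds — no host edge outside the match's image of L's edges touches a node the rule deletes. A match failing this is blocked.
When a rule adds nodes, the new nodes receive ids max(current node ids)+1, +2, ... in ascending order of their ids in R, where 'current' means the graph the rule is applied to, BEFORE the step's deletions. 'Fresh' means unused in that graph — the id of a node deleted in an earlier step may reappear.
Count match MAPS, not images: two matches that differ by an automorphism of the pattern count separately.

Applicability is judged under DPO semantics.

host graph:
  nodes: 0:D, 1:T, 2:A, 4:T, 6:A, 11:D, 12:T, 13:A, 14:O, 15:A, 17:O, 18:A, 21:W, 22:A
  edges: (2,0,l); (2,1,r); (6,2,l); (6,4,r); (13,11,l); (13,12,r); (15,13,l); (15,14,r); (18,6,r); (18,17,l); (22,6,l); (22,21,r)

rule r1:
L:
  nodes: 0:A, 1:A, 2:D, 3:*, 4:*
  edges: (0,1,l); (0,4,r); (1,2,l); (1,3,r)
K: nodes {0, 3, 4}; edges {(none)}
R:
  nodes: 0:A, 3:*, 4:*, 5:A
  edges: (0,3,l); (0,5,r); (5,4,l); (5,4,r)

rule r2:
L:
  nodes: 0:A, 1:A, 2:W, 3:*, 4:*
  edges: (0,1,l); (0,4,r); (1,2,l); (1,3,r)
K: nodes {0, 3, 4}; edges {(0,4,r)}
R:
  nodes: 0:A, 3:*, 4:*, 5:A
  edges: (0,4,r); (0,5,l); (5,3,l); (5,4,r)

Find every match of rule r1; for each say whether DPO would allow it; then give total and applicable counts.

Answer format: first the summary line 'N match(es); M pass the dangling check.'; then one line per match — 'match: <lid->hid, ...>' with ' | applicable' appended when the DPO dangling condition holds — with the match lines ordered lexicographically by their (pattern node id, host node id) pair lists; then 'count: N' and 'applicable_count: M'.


2 match(es); 2 pass the dangling check.
match: 0->6, 1->2, 2->0, 3->1, 4->4 | applicable
match: 0->15, 1->13, 2->11, 3->12, 4->14 | applicable
count: 2
applicable_count: 2


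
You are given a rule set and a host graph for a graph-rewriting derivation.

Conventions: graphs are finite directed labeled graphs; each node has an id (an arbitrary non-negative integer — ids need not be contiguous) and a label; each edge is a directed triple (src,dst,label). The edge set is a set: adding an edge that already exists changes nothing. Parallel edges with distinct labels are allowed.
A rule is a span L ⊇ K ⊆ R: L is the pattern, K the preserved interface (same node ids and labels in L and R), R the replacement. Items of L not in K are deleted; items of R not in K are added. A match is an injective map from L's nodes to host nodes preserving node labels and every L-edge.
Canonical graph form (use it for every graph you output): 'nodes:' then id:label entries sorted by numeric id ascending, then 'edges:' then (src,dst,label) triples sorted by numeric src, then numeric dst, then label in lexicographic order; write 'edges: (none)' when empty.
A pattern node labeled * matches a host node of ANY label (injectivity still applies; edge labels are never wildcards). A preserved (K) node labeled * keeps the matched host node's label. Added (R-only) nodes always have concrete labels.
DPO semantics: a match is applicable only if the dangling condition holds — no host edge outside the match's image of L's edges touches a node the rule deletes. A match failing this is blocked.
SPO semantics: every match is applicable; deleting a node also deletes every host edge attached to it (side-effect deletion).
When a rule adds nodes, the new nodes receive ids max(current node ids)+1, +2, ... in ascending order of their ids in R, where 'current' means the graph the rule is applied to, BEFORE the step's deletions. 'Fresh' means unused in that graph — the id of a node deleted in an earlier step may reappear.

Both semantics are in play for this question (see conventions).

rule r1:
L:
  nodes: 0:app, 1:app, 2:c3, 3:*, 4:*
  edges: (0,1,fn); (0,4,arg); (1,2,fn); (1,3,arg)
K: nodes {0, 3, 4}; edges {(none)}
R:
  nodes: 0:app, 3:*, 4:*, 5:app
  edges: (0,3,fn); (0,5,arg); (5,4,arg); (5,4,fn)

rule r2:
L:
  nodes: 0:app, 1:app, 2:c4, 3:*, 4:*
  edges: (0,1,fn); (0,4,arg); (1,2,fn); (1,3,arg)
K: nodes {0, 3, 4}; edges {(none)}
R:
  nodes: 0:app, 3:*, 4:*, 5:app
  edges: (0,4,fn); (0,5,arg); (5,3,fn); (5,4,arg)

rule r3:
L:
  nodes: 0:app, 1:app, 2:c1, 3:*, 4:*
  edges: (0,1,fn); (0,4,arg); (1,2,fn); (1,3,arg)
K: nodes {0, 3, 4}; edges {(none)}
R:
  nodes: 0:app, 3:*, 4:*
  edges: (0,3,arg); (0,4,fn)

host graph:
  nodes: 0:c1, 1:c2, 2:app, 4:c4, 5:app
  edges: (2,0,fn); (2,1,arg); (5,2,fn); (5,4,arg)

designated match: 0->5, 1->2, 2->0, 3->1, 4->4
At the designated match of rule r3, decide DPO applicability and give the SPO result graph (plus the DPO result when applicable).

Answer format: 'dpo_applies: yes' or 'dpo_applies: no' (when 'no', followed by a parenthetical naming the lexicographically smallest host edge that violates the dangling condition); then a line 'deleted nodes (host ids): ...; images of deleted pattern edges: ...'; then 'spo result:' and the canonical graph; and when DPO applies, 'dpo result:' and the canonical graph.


dpo_applies: yes
deleted nodes (host ids): 0, 2; images of deleted pattern edges: (2,0,fn); (2,1,arg); (5,2,fn); (5,4,arg)
spo result:
nodes: 1:c2, 4:c4, 5:app
edges: (5,1,arg); (5,4,fn)
dpo result:
nodes: 1:c2, 4:c4, 5:app
edges: (5,1,arg); (5,4,fn)


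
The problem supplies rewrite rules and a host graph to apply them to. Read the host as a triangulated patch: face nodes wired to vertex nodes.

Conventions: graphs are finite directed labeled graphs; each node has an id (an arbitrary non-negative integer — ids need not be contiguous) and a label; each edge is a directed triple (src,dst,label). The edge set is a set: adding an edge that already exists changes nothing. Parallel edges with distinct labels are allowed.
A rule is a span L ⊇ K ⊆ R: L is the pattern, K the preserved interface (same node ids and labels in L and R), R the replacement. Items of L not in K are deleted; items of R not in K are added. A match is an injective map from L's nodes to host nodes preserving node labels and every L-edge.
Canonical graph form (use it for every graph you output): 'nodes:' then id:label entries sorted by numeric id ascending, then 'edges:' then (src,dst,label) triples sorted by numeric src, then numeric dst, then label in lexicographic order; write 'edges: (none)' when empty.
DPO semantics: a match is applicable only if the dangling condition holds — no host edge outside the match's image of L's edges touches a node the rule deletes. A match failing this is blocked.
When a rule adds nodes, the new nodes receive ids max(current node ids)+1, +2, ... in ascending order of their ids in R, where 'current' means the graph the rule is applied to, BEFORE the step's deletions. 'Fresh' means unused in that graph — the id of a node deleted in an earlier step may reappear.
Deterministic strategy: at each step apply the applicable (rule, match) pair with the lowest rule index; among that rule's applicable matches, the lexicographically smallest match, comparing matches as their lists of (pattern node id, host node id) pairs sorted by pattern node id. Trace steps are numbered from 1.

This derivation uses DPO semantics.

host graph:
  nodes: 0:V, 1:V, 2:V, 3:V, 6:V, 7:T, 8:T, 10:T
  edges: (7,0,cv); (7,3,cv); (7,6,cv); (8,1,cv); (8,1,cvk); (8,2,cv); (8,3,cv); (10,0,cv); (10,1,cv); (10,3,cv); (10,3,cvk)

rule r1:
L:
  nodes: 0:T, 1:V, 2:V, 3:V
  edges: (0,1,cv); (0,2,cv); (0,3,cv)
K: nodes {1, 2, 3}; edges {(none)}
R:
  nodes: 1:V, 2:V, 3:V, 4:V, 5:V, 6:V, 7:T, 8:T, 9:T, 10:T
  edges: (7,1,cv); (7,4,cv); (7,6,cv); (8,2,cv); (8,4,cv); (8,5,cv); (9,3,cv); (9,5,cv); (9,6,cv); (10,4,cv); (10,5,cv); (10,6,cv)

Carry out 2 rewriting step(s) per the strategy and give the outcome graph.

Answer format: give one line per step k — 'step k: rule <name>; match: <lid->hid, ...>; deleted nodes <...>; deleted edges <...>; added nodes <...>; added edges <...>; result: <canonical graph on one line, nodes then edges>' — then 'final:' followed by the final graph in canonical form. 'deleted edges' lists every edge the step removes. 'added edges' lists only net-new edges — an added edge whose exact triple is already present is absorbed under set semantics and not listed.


step 1: rule r1; match: 0->7, 1->0, 2->3, 3->6; deleted nodes 7; deleted edges (7,0,cv); (7,3,cv); (7,6,cv); added nodes 11, 12, 13, 14, 15, 16, 17; added edges (14,0,cv); (14,11,cv); (14,13,cv); (15,3,cv); (15,11,cv); (15,12,cv); (16,6,cv); (16,12,cv); (16,13,cv); (17,11,cv); (17,12,cv); (17,13,cv); result: nodes: 0:V, 1:V, 2:V, 3:V, 6:V, 8:T, 10:T, 11:V, 12:V, 13:V, 14:T, 15:T, 16:T, 17:T edges: (8,1,cv); (8,1,cvk); (8,2,cv); (8,3,cv); (10,0,cv); (10,1,cv); (10,3,cv); (10,3,cvk); (14,0,cv); (14,11,cv); (14,13,cv); (15,3,cv); (15,11,cv); (15,12,cv); (16,6,cv); (16,12,cv); (16,13,cv); (17,11,cv); (17,12,cv); (17,13,cv)
step 2: rule r1; match: 0->14, 1->0, 2->11, 3->13; deleted nodes 14; deleted edges (14,0,cv); (14,11,cv); (14,13,cv); added nodes 18, 19, 20, 21, 22, 23, 24; added edges (21,0,cv); (21,18,cv); (21,20,cv); (22,11,cv); (22,18,cv); (22,19,cv); (23,13,cv); (23,19,cv); (23,20,cv); (24,18,cv); (24,19,cv); (24,20,cv); result: nodes: 0:V, 1:V, 2:V, 3:V, 6:V, 8:T, 10:T, 11:V, 12:V, 13:V, 15:T, 16:T, 17:T, 18:V, 19:V, 20:V, 21:T, 22:T, 23:T, 24:T edges: (8,1,cv); (8,1,cvk); (8,2,cv); (8,3,cv); (10,0,cv); (10,1,cv); (10,3,cv); (10,3,cvk); (15,3,cv); (15,11,cv); (15,12,cv); (16,6,cv); (16,12,cv); (16,13,cv); (17,11,cv); (17,12,cv); (17,13,cv); (21,0,cv); (21,18,cv); (21,20,cv); (22,11,cv); (22,18,cv); (22,19,cv); (23,13,cv); (23,19,cv); (23,20,cv); (24,18,cv); (24,19,cv); (24,20,cv)
final:
nodes: 0:V, 1:V, 2:V, 3:V, 6:V, 8:T, 10:T, 11:V, 12:V, 13:V, 15:T, 16:T, 17:T, 18:V, 19:V, 20:V, 21:T, 22:T, 23:T, 24:T
edges: (8,1,cv); (8,1,cvk); (8,2,cv); (8,3,cv); (10,0,cv); (10,1,cv); (10,3,cv); (10,3,cvk); (15,3,cv); (15,11,cv); (15,12,cv); (16,6,cv); (16,12,cv); (16,13,cv); (17,11,cv); (17,12,cv); (17,13,cv); (21,0,cv); (21,18,cv); (21,20,cv); (22,11,cv); (22,18,cv); (22,19,cv); (23,13,cv); (23,19,cv); (23,20,cv); (24,18,cv); (24,19,cv); (24,20,cv)


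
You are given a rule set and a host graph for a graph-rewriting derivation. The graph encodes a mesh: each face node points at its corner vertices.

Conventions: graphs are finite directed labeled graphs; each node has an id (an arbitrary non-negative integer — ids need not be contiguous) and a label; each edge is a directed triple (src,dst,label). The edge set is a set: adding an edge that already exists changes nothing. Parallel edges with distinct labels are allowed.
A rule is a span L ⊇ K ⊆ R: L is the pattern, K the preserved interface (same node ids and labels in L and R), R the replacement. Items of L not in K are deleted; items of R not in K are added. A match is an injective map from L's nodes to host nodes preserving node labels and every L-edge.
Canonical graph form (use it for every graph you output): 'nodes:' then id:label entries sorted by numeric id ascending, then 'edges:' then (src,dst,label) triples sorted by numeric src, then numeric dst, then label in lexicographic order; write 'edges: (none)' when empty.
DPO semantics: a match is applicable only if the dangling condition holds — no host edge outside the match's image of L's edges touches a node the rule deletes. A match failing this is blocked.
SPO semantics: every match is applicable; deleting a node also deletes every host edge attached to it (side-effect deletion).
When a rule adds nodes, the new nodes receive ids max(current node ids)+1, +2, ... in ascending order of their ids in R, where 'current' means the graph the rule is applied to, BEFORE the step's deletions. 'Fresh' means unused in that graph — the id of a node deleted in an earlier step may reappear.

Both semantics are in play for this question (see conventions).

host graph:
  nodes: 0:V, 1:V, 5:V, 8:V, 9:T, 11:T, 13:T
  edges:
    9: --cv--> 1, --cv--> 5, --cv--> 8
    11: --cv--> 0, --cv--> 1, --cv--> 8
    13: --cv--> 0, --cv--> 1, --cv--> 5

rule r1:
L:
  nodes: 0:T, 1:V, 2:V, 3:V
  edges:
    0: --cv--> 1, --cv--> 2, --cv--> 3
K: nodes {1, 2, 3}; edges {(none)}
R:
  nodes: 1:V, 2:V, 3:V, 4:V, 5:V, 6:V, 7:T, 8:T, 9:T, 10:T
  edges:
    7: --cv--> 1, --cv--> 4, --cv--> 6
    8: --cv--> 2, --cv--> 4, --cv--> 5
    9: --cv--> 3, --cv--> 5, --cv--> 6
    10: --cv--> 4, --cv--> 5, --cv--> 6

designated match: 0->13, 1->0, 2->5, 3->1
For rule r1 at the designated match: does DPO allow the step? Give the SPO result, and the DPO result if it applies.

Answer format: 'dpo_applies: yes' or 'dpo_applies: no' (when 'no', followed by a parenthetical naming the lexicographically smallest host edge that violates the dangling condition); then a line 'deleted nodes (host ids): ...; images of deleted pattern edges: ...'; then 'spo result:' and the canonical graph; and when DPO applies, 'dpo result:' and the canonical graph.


dpo_applies: yes
deleted nodes (host ids): 13; images of deleted pattern edges: (13,0,cv); (13,1,cv); (13,5,cv)
spo result:
nodes: 0:V, 1:V, 5:V, 8:V, 9:T, 11:T, 14:V, 15:V, 16:V, 17:T, 18:T, 19:T, 20:T
edges: (9,1,cv); (9,5,cv); (9,8,cv); (11,0,cv); (11,1,cv); (11,8,cv); (17,0,cv); (17,14,cv); (17,16,cv); (18,5,cv); (18,14,cv); (18,15,cv); (19,1,cv); (19,15,cv); (19,16,cv); (20,14,cv); (20,15,cv); (20,16,cv)
dpo result:
nodes: 0:V, 1:V, 5:V, 8:V, 9:T, 11:T, 14:V, 15:V, 16:V, 17:T, 18:T, 19:T, 20:T
edges: (9,1,cv); (9,5,cv); (9,8,cv); (11,0,cv); (11,1,cv); (11,8,cv); (17,0,cv); (17,14,cv); (17,16,cv); (18,5,cv); (18,14,cv); (18,15,cv); (19,1,cv); (19,15,cv); (19,16,cv); (20,14,cv); (20,15,cv); (20,16,cv)


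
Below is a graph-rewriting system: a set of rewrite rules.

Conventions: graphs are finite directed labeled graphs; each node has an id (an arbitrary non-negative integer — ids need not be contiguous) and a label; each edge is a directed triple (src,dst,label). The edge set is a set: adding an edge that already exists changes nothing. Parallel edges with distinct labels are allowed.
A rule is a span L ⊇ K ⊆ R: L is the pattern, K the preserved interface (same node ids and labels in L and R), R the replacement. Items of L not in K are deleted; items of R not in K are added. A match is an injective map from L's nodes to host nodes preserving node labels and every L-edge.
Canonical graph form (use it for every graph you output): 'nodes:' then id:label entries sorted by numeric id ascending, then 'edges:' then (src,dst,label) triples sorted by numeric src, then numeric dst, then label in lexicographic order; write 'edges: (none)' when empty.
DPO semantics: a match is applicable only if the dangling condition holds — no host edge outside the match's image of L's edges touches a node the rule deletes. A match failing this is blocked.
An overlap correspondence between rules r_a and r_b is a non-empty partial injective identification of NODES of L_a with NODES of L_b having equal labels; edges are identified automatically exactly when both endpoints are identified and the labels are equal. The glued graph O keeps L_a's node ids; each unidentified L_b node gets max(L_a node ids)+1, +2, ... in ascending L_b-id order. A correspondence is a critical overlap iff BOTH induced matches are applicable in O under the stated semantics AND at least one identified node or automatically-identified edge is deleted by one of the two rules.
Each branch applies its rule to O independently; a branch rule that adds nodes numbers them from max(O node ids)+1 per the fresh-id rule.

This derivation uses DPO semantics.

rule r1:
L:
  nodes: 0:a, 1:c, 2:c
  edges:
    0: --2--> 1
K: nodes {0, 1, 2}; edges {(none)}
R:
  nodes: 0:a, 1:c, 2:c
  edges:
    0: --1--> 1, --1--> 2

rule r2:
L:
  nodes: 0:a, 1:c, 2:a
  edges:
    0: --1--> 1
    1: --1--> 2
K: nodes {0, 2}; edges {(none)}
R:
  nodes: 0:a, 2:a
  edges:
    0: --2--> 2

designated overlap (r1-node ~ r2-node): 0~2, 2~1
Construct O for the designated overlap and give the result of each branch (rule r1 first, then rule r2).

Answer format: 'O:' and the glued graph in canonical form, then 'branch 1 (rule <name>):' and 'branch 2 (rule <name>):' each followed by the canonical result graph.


O:
nodes: 0:a, 1:c, 2:c, 3:a
edges: (0,1,2); (2,0,1); (3,2,1)
branch 1 (rule r1):
nodes: 0:a, 1:c, 2:c, 3:a
edges: (0,1,1); (0,2,1); (2,0,1); (3,2,1)
branch 2 (rule r2):
nodes: 0:a, 1:c, 3:a
edges: (0,1,2); (3,0,2)


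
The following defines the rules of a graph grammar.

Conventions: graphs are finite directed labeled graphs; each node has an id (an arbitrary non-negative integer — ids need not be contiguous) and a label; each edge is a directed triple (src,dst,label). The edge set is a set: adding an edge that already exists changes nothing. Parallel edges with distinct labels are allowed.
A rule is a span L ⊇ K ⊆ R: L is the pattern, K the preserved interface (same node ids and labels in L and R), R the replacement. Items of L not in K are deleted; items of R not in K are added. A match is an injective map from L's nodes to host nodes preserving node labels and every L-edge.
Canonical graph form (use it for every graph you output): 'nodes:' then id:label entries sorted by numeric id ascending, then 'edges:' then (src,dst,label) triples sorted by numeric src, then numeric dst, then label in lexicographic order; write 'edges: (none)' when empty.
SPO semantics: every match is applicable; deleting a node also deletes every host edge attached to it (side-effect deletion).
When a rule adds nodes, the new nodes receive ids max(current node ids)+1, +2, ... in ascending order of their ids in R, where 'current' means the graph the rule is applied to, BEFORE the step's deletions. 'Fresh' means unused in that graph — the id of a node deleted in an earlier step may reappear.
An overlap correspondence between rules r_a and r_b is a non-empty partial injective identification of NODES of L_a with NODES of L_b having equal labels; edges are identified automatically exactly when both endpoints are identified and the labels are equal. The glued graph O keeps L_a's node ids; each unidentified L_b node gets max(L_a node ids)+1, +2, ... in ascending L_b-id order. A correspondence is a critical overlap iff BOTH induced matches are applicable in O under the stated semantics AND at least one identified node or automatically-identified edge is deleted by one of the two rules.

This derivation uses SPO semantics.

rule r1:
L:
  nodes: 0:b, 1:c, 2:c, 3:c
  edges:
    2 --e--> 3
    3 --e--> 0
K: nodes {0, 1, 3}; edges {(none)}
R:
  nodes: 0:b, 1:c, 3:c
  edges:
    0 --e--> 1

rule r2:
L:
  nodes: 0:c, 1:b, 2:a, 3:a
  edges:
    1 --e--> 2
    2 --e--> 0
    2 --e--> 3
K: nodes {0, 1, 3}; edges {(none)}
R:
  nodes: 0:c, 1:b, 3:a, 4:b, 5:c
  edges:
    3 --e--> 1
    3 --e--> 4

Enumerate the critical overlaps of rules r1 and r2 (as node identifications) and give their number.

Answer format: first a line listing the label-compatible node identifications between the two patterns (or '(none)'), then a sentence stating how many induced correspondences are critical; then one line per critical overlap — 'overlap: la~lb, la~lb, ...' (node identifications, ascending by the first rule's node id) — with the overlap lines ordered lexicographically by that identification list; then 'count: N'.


label-compatible node identifications between L(r1) and L(r2): 0~1, 1~0, 2~0, 3~0
2 of the induced correspondences are critical overlaps of r1 and r2.
overlap: 0~1, 2~0
overlap: 2~0
count: 2


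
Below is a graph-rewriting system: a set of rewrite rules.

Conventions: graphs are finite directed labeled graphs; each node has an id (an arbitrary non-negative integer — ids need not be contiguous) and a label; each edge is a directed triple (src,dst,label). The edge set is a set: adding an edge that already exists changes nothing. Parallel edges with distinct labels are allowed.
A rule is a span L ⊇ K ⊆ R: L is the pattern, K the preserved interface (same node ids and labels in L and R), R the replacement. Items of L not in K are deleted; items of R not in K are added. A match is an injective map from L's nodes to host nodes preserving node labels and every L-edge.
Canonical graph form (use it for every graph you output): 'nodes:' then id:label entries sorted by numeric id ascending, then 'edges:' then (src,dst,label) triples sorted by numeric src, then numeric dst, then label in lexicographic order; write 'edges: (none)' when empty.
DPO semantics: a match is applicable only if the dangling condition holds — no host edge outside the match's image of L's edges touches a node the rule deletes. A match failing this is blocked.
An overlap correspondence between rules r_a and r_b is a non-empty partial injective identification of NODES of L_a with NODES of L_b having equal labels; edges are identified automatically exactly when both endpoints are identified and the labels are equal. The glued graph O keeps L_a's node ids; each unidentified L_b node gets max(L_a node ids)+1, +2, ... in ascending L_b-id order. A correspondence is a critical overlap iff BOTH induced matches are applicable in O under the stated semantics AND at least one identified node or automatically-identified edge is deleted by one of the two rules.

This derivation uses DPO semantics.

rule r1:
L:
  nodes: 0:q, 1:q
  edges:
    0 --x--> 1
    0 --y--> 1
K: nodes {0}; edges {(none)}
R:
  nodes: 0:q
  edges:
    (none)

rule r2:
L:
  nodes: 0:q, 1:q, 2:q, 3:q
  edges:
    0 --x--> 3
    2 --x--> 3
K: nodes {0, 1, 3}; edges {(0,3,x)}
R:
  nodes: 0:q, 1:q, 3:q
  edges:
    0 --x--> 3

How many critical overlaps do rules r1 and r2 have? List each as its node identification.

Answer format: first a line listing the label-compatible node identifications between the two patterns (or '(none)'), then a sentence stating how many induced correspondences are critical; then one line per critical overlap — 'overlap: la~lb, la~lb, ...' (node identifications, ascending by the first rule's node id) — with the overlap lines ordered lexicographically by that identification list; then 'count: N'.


label-compatible node identifications between L(r1) and L(r2): 0~0, 0~1, 0~2, 0~3, 1~0, 1~1, 1~2, 1~3
3 of the induced correspondences are critical overlaps of r1 and r2.
overlap: 0~0, 1~1
overlap: 0~3, 1~1
overlap: 1~1
count: 3


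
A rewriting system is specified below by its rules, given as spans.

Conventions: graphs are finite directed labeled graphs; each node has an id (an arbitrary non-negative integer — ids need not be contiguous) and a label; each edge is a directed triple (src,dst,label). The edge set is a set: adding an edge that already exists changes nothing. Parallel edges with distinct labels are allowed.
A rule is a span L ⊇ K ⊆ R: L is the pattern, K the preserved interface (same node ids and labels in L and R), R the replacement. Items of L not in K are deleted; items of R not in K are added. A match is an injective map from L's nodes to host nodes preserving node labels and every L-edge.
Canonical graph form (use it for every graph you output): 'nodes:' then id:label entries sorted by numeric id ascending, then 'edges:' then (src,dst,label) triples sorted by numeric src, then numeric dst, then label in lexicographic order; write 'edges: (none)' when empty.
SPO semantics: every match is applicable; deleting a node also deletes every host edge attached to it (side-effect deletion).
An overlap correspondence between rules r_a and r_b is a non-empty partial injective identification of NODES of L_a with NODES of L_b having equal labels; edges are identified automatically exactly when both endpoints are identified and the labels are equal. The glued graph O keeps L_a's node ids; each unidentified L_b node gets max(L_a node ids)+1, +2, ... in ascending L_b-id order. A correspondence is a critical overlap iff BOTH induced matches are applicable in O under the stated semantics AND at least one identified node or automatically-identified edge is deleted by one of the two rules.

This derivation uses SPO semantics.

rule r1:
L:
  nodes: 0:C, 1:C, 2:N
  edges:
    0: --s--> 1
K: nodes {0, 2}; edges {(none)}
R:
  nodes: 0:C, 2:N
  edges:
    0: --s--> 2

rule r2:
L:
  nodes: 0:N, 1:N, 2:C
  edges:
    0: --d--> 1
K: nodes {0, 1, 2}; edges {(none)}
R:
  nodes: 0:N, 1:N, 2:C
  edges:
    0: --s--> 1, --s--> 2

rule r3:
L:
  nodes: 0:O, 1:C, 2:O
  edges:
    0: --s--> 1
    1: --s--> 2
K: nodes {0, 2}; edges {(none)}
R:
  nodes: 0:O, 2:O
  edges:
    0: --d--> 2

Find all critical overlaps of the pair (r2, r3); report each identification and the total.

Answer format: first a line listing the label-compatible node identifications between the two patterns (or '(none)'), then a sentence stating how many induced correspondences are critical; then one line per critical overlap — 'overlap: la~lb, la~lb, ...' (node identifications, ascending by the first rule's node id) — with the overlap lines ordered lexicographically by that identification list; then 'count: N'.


label-compatible node identifications between L(r2) and L(r3): 2~1
1 of the induced correspondences is a critical overlap of r2 and r3.
overlap: 2~1
count: 1


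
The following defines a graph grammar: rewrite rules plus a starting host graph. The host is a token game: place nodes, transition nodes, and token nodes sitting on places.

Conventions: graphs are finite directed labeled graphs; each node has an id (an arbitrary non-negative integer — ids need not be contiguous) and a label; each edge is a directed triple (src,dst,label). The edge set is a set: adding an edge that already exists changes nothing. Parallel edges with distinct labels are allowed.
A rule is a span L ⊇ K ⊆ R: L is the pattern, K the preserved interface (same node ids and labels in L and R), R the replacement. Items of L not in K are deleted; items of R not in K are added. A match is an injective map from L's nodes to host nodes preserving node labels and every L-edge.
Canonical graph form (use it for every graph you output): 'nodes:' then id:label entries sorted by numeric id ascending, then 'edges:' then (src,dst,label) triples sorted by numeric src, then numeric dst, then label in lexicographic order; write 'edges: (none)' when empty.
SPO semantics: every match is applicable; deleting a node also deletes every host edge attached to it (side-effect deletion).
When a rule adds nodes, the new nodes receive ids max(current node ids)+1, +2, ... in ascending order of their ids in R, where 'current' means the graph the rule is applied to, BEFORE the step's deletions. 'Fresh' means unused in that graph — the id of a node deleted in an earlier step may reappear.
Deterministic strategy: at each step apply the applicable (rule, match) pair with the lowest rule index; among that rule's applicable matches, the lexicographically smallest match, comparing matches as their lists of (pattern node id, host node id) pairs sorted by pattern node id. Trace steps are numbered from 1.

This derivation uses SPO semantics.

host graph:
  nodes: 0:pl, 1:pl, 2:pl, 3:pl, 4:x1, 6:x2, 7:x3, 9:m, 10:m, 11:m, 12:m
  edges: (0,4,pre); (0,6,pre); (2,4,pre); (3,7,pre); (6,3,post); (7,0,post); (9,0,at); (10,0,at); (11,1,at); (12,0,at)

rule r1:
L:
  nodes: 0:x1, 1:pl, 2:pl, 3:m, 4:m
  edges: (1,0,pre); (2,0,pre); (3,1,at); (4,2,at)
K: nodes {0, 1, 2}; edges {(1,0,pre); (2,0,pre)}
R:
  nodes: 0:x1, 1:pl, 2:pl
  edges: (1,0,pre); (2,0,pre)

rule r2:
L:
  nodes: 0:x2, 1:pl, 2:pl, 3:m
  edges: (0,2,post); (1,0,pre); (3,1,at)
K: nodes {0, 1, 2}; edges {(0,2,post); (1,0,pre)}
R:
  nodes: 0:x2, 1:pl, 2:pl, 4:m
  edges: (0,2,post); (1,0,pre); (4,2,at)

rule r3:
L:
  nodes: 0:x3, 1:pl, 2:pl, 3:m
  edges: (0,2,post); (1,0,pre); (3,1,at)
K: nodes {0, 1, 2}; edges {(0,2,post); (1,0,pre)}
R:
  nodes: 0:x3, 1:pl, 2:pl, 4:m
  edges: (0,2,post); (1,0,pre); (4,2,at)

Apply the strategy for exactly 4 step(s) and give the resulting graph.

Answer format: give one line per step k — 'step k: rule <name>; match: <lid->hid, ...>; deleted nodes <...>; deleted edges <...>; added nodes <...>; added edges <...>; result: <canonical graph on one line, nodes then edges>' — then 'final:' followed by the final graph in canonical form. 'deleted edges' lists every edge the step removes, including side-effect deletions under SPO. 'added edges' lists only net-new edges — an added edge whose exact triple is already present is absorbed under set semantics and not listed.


step 1: rule r2; match: 0->6, 1->0, 2->3, 3->9; deleted nodes 9; deleted edges (9,0,at); added nodes 13; added edges (13,3,at); result: nodes: 0:pl, 1:pl, 2:pl, 3:pl, 4:x1, 6:x2, 7:x3, 10:m, 11:m, 12:m, 13:m edges: (0,4,pre); (0,6,pre); (2,4,pre); (3,7,pre); (6,3,post); (7,0,post); (10,0,at); (11,1,at); (12,0,at); (13,3,at)
step 2: rule r2; match: 0->6, 1->0, 2->3, 3->10; deleted nodes 10; deleted edges (10,0,at); added nodes 14; added edges (14,3,at); result: nodes: 0:pl, 1:pl, 2:pl, 3:pl, 4:x1, 6:x2, 7:x3, 11:m, 12:m, 13:m, 14:m edges: (0,4,pre); (0,6,pre); (2,4,pre); (3,7,pre); (6,3,post); (7,0,post); (11,1,at); (12,0,at); (13,3,at); (14,3,at)
step 3: rule r2; match: 0->6, 1->0, 2->3, 3->12; deleted nodes 12; deleted edges (12,0,at); added nodes 15; added edges (15,3,at); result: nodes: 0:pl, 1:pl, 2:pl, 3:pl, 4:x1, 6:x2, 7:x3, 11:m, 13:m, 14:m, 15:m edges: (0,4,pre); (0,6,pre); (2,4,pre); (3,7,pre); (6,3,post); (7,0,post); (11,1,at); (13,3,at); (14,3,at); (15,3,at)
step 4: rule r3; match: 0->7, 1->3, 2->0, 3->13; deleted nodes 13; deleted edges (13,3,at); added nodes 16; added edges (16,0,at); result: nodes: 0:pl, 1:pl, 2:pl, 3:pl, 4:x1, 6:x2, 7:x3, 11:m, 14:m, 15:m, 16:m edges: (0,4,pre); (0,6,pre); (2,4,pre); (3,7,pre); (6,3,post); (7,0,post); (11,1,at); (14,3,at); (15,3,at); (16,0,at)
final:
nodes: 0:pl, 1:pl, 2:pl, 3:pl, 4:x1, 6:x2, 7:x3, 11:m, 14:m, 15:m, 16:m
edges: (0,4,pre); (0,6,pre); (2,4,pre); (3,7,pre); (6,3,post); (7,0,post); (11,1,at); (14,3,at); (15,3,at); (16,0,at)


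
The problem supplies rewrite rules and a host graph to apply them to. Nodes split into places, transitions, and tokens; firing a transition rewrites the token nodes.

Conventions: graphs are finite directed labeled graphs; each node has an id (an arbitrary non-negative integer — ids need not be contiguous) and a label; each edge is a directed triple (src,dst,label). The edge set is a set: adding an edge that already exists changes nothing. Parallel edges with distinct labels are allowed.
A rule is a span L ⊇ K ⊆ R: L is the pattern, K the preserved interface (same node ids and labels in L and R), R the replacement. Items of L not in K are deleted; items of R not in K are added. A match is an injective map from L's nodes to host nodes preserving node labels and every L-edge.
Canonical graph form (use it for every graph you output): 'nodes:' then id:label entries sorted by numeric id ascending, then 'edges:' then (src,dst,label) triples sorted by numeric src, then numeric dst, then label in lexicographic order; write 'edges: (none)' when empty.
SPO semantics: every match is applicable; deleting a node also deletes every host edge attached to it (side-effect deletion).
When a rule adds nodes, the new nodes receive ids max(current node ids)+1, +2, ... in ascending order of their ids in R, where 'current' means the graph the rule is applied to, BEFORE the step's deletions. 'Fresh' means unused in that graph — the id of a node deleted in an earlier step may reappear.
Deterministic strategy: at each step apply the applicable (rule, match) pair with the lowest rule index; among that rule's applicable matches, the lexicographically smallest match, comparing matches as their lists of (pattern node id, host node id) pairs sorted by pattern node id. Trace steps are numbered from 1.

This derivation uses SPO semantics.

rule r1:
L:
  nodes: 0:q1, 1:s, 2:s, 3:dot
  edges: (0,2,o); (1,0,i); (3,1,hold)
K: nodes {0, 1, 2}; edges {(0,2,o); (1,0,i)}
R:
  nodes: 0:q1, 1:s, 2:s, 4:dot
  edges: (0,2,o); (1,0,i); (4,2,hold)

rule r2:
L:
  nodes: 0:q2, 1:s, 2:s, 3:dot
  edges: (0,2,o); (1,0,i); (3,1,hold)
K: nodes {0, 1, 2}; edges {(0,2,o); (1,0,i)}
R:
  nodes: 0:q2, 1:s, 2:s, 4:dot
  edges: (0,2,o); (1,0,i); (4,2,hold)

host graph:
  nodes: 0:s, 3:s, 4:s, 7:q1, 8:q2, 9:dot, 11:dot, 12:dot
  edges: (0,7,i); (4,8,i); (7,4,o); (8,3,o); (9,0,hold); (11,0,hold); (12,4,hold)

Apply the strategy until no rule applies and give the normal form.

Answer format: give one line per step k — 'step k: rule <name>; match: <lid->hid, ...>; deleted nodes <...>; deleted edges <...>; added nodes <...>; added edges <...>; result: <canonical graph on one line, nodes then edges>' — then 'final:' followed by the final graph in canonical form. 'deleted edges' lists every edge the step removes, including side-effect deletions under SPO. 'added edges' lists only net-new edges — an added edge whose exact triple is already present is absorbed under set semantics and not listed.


step 1: rule r1; match: 0->7, 1->0, 2->4, 3->9; deleted nodes 9; deleted edges (9,0,hold); added nodes 13; added edges (13,4,hold); result: nodes: 0:s, 3:s, 4:s, 7:q1, 8:q2, 11:dot, 12:dot, 13:dot edges: (0,7,i); (4,8,i); (7,4,o); (8,3,o); (11,0,hold); (12,4,hold); (13,4,hold)
step 2: rule r1; match: 0->7, 1->0, 2->4, 3->11; deleted nodes 11; deleted edges (11,0,hold); added nodes 14; added edges (14,4,hold); result: nodes: 0:s, 3:s, 4:s, 7:q1, 8:q2, 12:dot, 13:dot, 14:dot edges: (0,7,i); (4,8,i); (7,4,o); (8,3,o); (12,4,hold); (13,4,hold); (14,4,hold)
step 3: rule r2; match: 0->8, 1->4, 2->3, 3->12; deleted nodes 12; deleted edges (12,4,hold); added nodes 15; added edges (15,3,hold); result: nodes: 0:s, 3:s, 4:s, 7:q1, 8:q2, 13:dot, 14:dot, 15:dot edges: (0,7,i); (4,8,i); (7,4,o); (8,3,o); (13,4,hold); (14,4,hold); (15,3,hold)
step 4: rule r2; match: 0->8, 1->4, 2->3, 3->13; deleted nodes 13; deleted edges (13,4,hold); added nodes 16; added edges (16,3,hold); result: nodes: 0:s, 3:s, 4:s, 7:q1, 8:q2, 14:dot, 15:dot, 16:dot edges: (0,7,i); (4,8,i); (7,4,o); (8,3,o); (14,4,hold); (15,3,hold); (16,3,hold)
step 5: rule r2; match: 0->8, 1->4, 2->3, 3->14; deleted nodes 14; deleted edges (14,4,hold); added nodes 17; added edges (17,3,hold); result: nodes: 0:s, 3:s, 4:s, 7:q1, 8:q2, 15:dot, 16:dot, 17:dot edges: (0,7,i); (4,8,i); (7,4,o); (8,3,o); (15,3,hold); (16,3,hold); (17,3,hold)
final:
nodes: 0:s, 3:s, 4:s, 7:q1, 8:q2, 15:dot, 16:dot, 17:dot
edges: (0,7,i); (4,8,i); (7,4,o); (8,3,o); (15,3,hold); (16,3,hold); (17,3,hold)
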